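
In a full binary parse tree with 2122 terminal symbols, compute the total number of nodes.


Leaf nodes (terminals): 2122
Internal nodes = n - 1 = 2122 - 1 = 2121
Total = leaves + internal = 2122 + 2121 = 4243

4243


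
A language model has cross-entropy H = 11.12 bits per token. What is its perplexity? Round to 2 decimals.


Perplexity formula: PP = 2^H
H = 11.12
PP = 2^11.12
Decompose: 2^11.12 = 2^11 * 2^0.12
2^11 = 2048, 2^0.12 ~ 1.0867349
PP ~ 2048 * 1.0867349 = 2225.6330752
Rounded to 2 decimals: 2225.63

2225.63


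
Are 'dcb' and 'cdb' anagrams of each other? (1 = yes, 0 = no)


Sort characters of 'dcb': 'bcd'
Sort characters of 'cdb': 'bcd'
Sorted forms match -> they ARE anagrams
Result: 1

1


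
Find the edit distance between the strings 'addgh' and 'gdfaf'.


Building DP table for s1='addgh' (len 5) and s2='gdfaf' (len 5):
       g  d  f  a  f
    0  1  2  3  4  5
  a 1  1  2  3  3  4
  d 2  2  1  2  3  4
  d 3  3  2  2  3  4
  g 4  3  3  3  3  4
  h 5  4  4  4  4  4
Edit distance = dp[5][5] = 4

4


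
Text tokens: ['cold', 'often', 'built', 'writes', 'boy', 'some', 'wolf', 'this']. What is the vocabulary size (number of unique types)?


Listing all tokens and tracking unique types:
  Token 1: 'cold' -> NEW (unique so far: 1)
  Token 2: 'often' -> NEW (unique so far: 2)
  Token 3: 'built' -> NEW (unique so far: 3)
  Token 4: 'writes' -> NEW (unique so far: 4)
  Token 5: 'boy' -> NEW (unique so far: 5)
  Token 6: 'some' -> NEW (unique so far: 6)
  Token 7: 'wolf' -> NEW (unique so far: 7)
  Token 8: 'this' -> NEW (unique so far: 8)
Unique types: ('boy', 'built', 'cold', 'often', 'some', 'this', 'wolf', 'writes')
Vocabulary size: 8

8


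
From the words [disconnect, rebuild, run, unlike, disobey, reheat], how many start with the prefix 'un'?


Checking each word for prefix 'un':
  'disconnect' -> no (count: 0)
  'rebuild' -> no (count: 0)
  'run' -> no (count: 0)
  'unlike' -> YES, starts with 'un' (count: 1)
  'disobey' -> no (count: 1)
  'reheat' -> no (count: 1)
Total with prefix 'un': 1

1


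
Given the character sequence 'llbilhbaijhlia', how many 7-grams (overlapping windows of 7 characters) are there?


String 'llbilhbaijhlia' has length L = 14.
Number of overlapping n-grams = L - n + 1
Substituting: 14 - 7 + 1 = 8

8


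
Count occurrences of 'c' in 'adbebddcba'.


Scanning 'adbebddcba' for 'c':
  Position 7: 'c' -> MATCH (count: 1)
Total occurrences of 'c': 1

1


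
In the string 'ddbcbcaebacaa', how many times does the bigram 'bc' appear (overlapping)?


Scanning 'ddbcbcaebacaa' for bigram 'bc':
  Position 0: 'dd' -> no
  Position 1: 'db' -> no
  Position 2: 'bc' -> MATCH
  Position 3: 'cb' -> no
  Position 4: 'bc' -> MATCH
  Position 5: 'ca' -> no
  Position 6: 'ae' -> no
  Position 7: 'eb' -> no
  Position 8: 'ba' -> no
  Position 9: 'ac' -> no
  Position 10: 'ca' -> no
  Position 11: 'aa' -> no
Total matches: 2

2


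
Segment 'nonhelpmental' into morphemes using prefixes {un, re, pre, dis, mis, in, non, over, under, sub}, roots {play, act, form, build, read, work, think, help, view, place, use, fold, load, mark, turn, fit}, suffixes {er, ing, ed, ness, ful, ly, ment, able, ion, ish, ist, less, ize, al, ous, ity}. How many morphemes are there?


Segmenting 'nonhelpmental' against the inventory:
  'non' -> prefix (morpheme 1)
  'help' -> root (morpheme 2)
  'ment' -> suffix (morpheme 3)
  'al' -> suffix (morpheme 4)
Total morphemes: 4

4


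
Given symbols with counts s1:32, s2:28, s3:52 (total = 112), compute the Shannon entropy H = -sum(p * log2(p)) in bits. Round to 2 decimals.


Computing entropy H = -sum(p_i * log2(p_i)):
  s1: p = 32/112 = 0.2857, -p*log2(p) = 0.5164
  s2: p = 28/112 = 0.2500, -p*log2(p) = 0.5000
  s3: p = 52/112 = 0.4643, -p*log2(p) = 0.5139
H = sum of terms = 1.5303
Rounded to 2 decimals: 1.53

1.53


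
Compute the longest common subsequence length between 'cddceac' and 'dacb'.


DP table for LCS of 'cddceac' and 'dacb':
       d  a  c  b
    0  0  0  0  0
  c 0  0  0  1  1
  d 0  1  1  1  1
  d 0  1  1  1  1
  c 0  1  1  2  2
  e 0  1  1  2  2
  a 0  1  2  2  2
  c 0  1  2  3  3
LCS: 'dac'
LCS length = 3

3


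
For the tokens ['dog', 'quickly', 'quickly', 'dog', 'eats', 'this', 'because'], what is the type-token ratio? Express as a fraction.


Tokens: 7
Unique types: ('because', 'dog', 'eats', 'quickly', 'this') = 5
TTR = 5/7
Already in lowest terms.

5/7


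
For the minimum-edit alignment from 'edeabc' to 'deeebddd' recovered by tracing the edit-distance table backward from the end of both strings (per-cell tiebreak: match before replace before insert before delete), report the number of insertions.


Edit distance = 6. Backtracking from cell (6, 8) with preference match > replace > insert > delete,
then listing the resulting alignment 'edeabc' -> 'deeebddd' left to right:
  Step 1: insert 'd' [insertion #1]
  Step 2: keep 'e'
  Step 3: replace d->e
  Step 4: keep 'e'
  Step 5: insert 'b' [insertion #2]
  Step 6: replace a->d
  Step 7: replace b->d
  Step 8: replace c->d
Total insertions: 2

2


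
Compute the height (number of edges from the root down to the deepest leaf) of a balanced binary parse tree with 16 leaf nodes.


In a balanced binary tree with n leaves the deepest leaf is ceil(log2(n)) edges below the root.
log2(16) = 4.0000
ceil(4.0000) = 4
height (edges) = 4

4


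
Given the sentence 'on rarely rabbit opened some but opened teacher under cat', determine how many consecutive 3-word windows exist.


Word trigrams from [10] words:
  Trigram 1: (on rarely rabbit)
  Trigram 2: (rarely rabbit opened)
  Trigram 3: (rabbit opened some)
  Trigram 4: (opened some but)
  Trigram 5: (some but opened)
  Trigram 6: (but opened teacher)
  Trigram 7: (opened teacher under)
  Trigram 8: (teacher under cat)
Total word trigrams: 10 - 2 = 8

8


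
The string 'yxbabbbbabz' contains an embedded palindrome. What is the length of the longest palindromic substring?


Scanning 'yxbabbbbabz' for palindromic substrings.
Substring at positions 2-9: 'babbbbab'.
Check: reverse('babbbbab') = 'babbbbab' -> palindrome confirmed.
Neighbouring characters ('x' / 'z') break symmetry, so it cannot extend further.
No longer palindromic substring exists; longest length = 8

8


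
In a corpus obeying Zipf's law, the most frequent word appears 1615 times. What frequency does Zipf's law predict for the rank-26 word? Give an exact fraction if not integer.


Zipf's law: freq(rank) = f1 / rank
f1 = 1615, rank = 26
freq = 1615 / 26
GCD(1615, 26) = 1
Simplified: 1615/26

1615/26


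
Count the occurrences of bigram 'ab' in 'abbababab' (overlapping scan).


Scanning 'abbababab' for bigram 'ab':
  Position 0: 'ab' -> MATCH
  Position 1: 'bb' -> no
  Position 2: 'ba' -> no
  Position 3: 'ab' -> MATCH
  Position 4: 'ba' -> no
  Position 5: 'ab' -> MATCH
  Position 6: 'ba' -> no
  Position 7: 'ab' -> MATCH
Total matches: 4

4


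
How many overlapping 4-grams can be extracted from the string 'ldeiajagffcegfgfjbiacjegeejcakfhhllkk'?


String 'ldeiajagffcegfgfjbiacjegeejcakfhhllkk' has length L = 37.
Number of overlapping n-grams = L - n + 1
Substituting: 37 - 4 + 1 = 34

34


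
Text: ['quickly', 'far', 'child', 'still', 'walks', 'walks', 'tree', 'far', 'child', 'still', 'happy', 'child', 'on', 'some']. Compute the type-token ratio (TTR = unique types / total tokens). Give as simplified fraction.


Tokens: 14
Unique types: ('child', 'far', 'happy', 'on', 'quickly', 'some', 'still', 'tree', 'walks') = 9
TTR = 9/14
Already in lowest terms.

9/14


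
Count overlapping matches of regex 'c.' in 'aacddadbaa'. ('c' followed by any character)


Pattern: c. means 'c' followed by any character.
Scanning 'aacddadbaa' position-by-position:
  Pos 0: window 'aa' -> no
  Pos 1: window 'ac' -> no
  Pos 2: window 'cd' -> MATCH
  Pos 3: window 'dd' -> no
  Pos 4: window 'da' -> no
  Pos 5: window 'ad' -> no
  Pos 6: window 'db' -> no
  Pos 7: window 'ba' -> no
  Pos 8: window 'aa' -> no
  Pos 9: window 'a' -> no
Total matches: 1

1


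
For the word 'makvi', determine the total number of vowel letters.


Scanning each character of 'makvi':
  Position 1: 'm' -> consonant (running count: 0)
  Position 2: 'a' -> vowel (running count: 1)
  Position 3: 'k' -> consonant (running count: 1)
  Position 4: 'v' -> consonant (running count: 1)
  Position 5: 'i' -> vowel (running count: 2)
Total vowels: 2

2


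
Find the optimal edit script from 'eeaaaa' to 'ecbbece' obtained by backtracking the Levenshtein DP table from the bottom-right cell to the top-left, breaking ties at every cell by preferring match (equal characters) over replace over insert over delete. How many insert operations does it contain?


Edit distance = 6. Backtracking from cell (6, 7) with preference match > replace > insert > delete,
then listing the resulting alignment 'eeaaaa' -> 'ecbbece' left to right:
  Step 1: keep 'e'
  Step 2: insert 'c' [insertion #1]
  Step 3: replace e->b
  Step 4: replace a->b
  Step 5: replace a->e
  Step 6: replace a->c
  Step 7: replace a->e
Total insertions: 1

1


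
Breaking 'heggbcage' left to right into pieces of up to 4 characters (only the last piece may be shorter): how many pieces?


'heggbcage' has 9 characters.
Chunking with max size 4:
  Chunk 1: 'hegg' (positions 0-3)
  Chunk 2: 'bcag' (positions 4-7)
  Chunk 3: 'e' (positions 8-8)
Total chunks: ceil(9 / 4) = 3

3


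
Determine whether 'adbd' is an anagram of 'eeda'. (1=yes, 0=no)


Sort characters of 'adbd': 'abdd'
Sort characters of 'eeda': 'adee'
Sorted forms differ -> they are NOT anagrams
Result: 0

0


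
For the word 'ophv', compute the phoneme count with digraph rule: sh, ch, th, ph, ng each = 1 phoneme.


Parsing 'ophv' greedily, digraphs first:
  'o' -> vowel phoneme (phonemes so far: 1)
  'ph' -> digraph (1 consonant phoneme) (phonemes so far: 2)
  'v' -> consonant phoneme (phonemes so far: 3)
Total phonemes: 3

3


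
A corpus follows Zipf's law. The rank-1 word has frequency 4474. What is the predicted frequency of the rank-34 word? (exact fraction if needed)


Zipf's law: freq(rank) = f1 / rank
f1 = 4474, rank = 34
freq = 4474 / 34
GCD(4474, 34) = 2
Simplified: 2237/17

2237/17


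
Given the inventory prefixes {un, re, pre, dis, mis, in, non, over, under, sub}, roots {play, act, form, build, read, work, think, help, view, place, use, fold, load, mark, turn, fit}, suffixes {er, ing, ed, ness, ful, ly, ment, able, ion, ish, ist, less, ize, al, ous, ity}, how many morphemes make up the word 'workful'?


Segmenting 'workful' against the inventory:
  'work' -> root (morpheme 1)
  'ful' -> suffix (morpheme 2)
Total morphemes: 2

2


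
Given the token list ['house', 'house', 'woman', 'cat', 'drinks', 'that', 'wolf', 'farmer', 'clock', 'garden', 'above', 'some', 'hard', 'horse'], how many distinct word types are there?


Listing all tokens and tracking unique types:
  Token 1: 'house' -> NEW (unique so far: 1)
  Token 2: 'house' -> duplicate (unique so far: 1)
  Token 3: 'woman' -> NEW (unique so far: 2)
  Token 4: 'cat' -> NEW (unique so far: 3)
  Token 5: 'drinks' -> NEW (unique so far: 4)
  Token 6: 'that' -> NEW (unique so far: 5)
  Token 7: 'wolf' -> NEW (unique so far: 6)
  Token 8: 'farmer' -> NEW (unique so far: 7)
  Token 9: 'clock' -> NEW (unique so far: 8)
  Token 10: 'garden' -> NEW (unique so far: 9)
  Token 11: 'above' -> NEW (unique so far: 10)
  Token 12: 'some' -> NEW (unique so far: 11)
  Token 13: 'hard' -> NEW (unique so far: 12)
  Token 14: 'horse' -> NEW (unique so far: 13)
Unique types: ('above', 'cat', 'clock', 'drinks', 'farmer', 'garden', 'hard', 'horse', 'house', 'some', 'that', 'wolf', 'woman')
Vocabulary size: 13

13


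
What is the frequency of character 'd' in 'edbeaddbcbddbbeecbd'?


Scanning 'edbeaddbcbddbbeecbd' for 'd':
  Position 1: 'd' -> MATCH (count: 1)
  Position 5: 'd' -> MATCH (count: 2)
  Position 6: 'd' -> MATCH (count: 3)
  Position 10: 'd' -> MATCH (count: 4)
  Position 11: 'd' -> MATCH (count: 5)
  Position 18: 'd' -> MATCH (count: 6)
Total occurrences of 'd': 6

6


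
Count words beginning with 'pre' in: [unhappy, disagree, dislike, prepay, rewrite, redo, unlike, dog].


Checking each word for prefix 'pre':
  'unhappy' -> no (count: 0)
  'disagree' -> no (count: 0)
  'dislike' -> no (count: 0)
  'prepay' -> YES, starts with 'pre' (count: 1)
  'rewrite' -> no (count: 1)
  'redo' -> no (count: 1)
  'unlike' -> no (count: 1)
  'dog' -> no (count: 1)
Total with prefix 'pre': 1

1


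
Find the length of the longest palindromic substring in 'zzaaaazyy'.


Scanning 'zzaaaazyy' for palindromic substrings.
Substring at positions 1-6: 'zaaaaz'.
Check: reverse('zaaaaz') = 'zaaaaz' -> palindrome confirmed.
Neighbouring characters ('z' / 'y') break symmetry, so it cannot extend further.
No longer palindromic substring exists; longest length = 6

6


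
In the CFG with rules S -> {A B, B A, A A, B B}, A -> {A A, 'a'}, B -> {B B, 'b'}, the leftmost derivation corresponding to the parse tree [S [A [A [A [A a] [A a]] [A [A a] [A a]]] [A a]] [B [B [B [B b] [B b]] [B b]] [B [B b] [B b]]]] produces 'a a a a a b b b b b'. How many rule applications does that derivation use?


Every bracketed nonterminal node [X ...] in the tree is produced by exactly one rule application.
Reading the tree off as a leftmost derivation:
  Step 1: S  =>  A B   (applied S -> A B)
  Step 2: A B  =>  A A B   (applied A -> A A)
  Step 3: A A B  =>  A A A B   (applied A -> A A)
  Step 4: A A A B  =>  A A A A B   (applied A -> A A)
  Step 5: A A A A B  =>  a A A A B   (applied A -> a)
  Step 6: a A A A B  =>  a a A A B   (applied A -> a)
  Step 7: a a A A B  =>  a a A A A B   (applied A -> A A)
  Step 8: a a A A A B  =>  a a a A A B   (applied A -> a)
  Step 9: a a a A A B  =>  a a a a A B   (applied A -> a)
  Step 10: a a a a A B  =>  a a a a a B   (applied A -> a)
  Step 11: a a a a a B  =>  a a a a a B B   (applied B -> B B)
  Step 12: a a a a a B B  =>  a a a a a B B B   (applied B -> B B)
  Step 13: a a a a a B B B  =>  a a a a a B B B B   (applied B -> B B)
  Step 14: a a a a a B B B B  =>  a a a a a b B B B   (applied B -> b)
  Step 15: a a a a a b B B B  =>  a a a a a b b B B   (applied B -> b)
  Step 16: a a a a a b b B B  =>  a a a a a b b b B   (applied B -> b)
  Step 17: a a a a a b b b B  =>  a a a a a b b b B B   (applied B -> B B)
  Step 18: a a a a a b b b B B  =>  a a a a a b b b b B   (applied B -> b)
  Step 19: a a a a a b b b b B  =>  a a a a a b b b b b   (applied B -> b)
Final yield: a a a a a b b b b b
Total rewrite steps: 19

19


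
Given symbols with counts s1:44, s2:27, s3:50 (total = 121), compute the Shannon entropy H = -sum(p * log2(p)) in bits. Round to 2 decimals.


Computing entropy H = -sum(p_i * log2(p_i)):
  s1: p = 44/121 = 0.3636, -p*log2(p) = 0.5307
  s2: p = 27/121 = 0.2231, -p*log2(p) = 0.4829
  s3: p = 50/121 = 0.4132, -p*log2(p) = 0.5269
H = sum of terms = 1.5405
Rounded to 2 decimals: 1.54

1.54


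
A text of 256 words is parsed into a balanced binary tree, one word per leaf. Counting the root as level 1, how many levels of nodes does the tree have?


In a balanced binary tree with n leaves the deepest leaf is ceil(log2(n)) edges below the root,
so counting node levels inclusive of root and leaves gives ceil(log2(n)) + 1 levels.
log2(256) = 8.0000
ceil(8.0000) = 8
levels = 8 + 1 = 9

9


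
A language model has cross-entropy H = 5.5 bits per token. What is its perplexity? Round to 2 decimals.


Perplexity formula: PP = 2^H
H = 5.5
PP = 2^5.5
Decompose: 2^5.5 = 2^5 * 2^0.5 = 2^5 * sqrt(2)
2^5 = 32, sqrt(2) ~ 1.4142136
PP ~ 32 * 1.4142136 = 45.2548352
Rounded to 2 decimals: 45.25

45.25


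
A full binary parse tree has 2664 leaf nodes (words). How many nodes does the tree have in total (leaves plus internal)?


Leaf nodes (terminals): 2664
Internal nodes = n - 1 = 2664 - 1 = 2663
Total = leaves + internal = 2664 + 2663 = 5327

5327


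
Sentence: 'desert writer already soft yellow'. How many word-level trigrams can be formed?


Word trigrams from [5] words:
  Trigram 1: (desert writer already)
  Trigram 2: (writer already soft)
  Trigram 3: (already soft yellow)
Total word trigrams: 5 - 2 = 3

3


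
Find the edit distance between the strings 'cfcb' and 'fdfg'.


Building DP table for s1='cfcb' (len 4) and s2='fdfg' (len 4):
       f  d  f  g
    0  1  2  3  4
  c 1  1  2  3  4
  f 2  1  2  2  3
  c 3  2  2  3  3
  b 4  3  3  3  4
Edit distance = dp[4][4] = 4

4


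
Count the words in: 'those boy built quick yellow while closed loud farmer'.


Counting words by splitting on spaces:
  Word 1: 'those'
  Word 2: 'boy'
  Word 3: 'built'
  Word 4: 'quick'
  Word 5: 'yellow'
  Word 6: 'while'
  Word 7: 'closed'
  Word 8: 'loud'
  Word 9: 'farmer'
Total words: 9

9


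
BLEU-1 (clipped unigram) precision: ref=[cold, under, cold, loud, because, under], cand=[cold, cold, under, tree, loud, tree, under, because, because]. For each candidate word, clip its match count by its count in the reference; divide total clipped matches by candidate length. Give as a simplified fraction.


Reference word counts: {'because': 1, 'cold': 2, 'loud': 1, 'under': 2}
Checking each candidate word (with clipping):
  'cold' -> in reference (ref count 2, used 1/2) -> match (matches: 1)
  'cold' -> in reference (ref count 2, used 2/2) -> match (matches: 2)
  'under' -> in reference (ref count 2, used 1/2) -> match (matches: 3)
  'tree' -> not in reference -> no match (matches: 3)
  'loud' -> in reference (ref count 1, used 1/1) -> match (matches: 4)
  'tree' -> not in reference -> no match (matches: 4)
  'under' -> in reference (ref count 2, used 2/2) -> match (matches: 5)
  'because' -> in reference (ref count 1, used 1/1) -> match (matches: 6)
  'because' -> ref count 1 already used up (1/1) -> clipped, no match (matches: 6)
Clipped matches: 6, Candidate length: 9
Precision = 6/9 = 2/3

2/3


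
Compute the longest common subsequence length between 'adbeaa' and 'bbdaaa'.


DP table for LCS of 'adbeaa' and 'bbdaaa':
       b  b  d  a  a  a
    0  0  0  0  0  0  0
  a 0  0  0  0  1  1  1
  d 0  0  0  1  1  1  1
  b 0  1  1  1  1  1  1
  e 0  1  1  1  1  1  1
  a 0  1  1  1  2  2  2
  a 0  1  1  1  2  3  3
LCS: 'aaa'
LCS length = 3

3


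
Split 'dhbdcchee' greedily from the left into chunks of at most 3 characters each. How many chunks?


'dhbdcchee' has 9 characters.
Chunking with max size 3:
  Chunk 1: 'dhb' (positions 0-2)
  Chunk 2: 'dcc' (positions 3-5)
  Chunk 3: 'hee' (positions 6-8)
Total chunks: ceil(9 / 3) = 3

3


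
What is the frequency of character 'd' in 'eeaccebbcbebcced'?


Scanning 'eeaccebbcbebcced' for 'd':
  Position 15: 'd' -> MATCH (count: 1)
Total occurrences of 'd': 1

1


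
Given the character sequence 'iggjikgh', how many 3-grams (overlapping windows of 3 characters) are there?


String 'iggjikgh' has length L = 8.
Number of overlapping n-grams = L - n + 1
Substituting: 8 - 3 + 1 = 6

6


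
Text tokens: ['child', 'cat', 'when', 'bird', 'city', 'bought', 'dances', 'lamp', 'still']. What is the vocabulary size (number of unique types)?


Listing all tokens and tracking unique types:
  Token 1: 'child' -> NEW (unique so far: 1)
  Token 2: 'cat' -> NEW (unique so far: 2)
  Token 3: 'when' -> NEW (unique so far: 3)
  Token 4: 'bird' -> NEW (unique so far: 4)
  Token 5: 'city' -> NEW (unique so far: 5)
  Token 6: 'bought' -> NEW (unique so far: 6)
  Token 7: 'dances' -> NEW (unique so far: 7)
  Token 8: 'lamp' -> NEW (unique so far: 8)
  Token 9: 'still' -> NEW (unique so far: 9)
Unique types: ('bird', 'bought', 'cat', 'child', 'city', 'dances', 'lamp', 'still', 'when')
Vocabulary size: 9

9


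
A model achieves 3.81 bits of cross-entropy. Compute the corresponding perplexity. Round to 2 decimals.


Perplexity formula: PP = 2^H
H = 3.81
PP = 2^3.81
Decompose: 2^3.81 = 2^3 * 2^0.81
2^3 = 8, 2^0.81 ~ 1.7532114
PP ~ 8 * 1.7532114 = 14.0256912
Rounded to 2 decimals: 14.03

14.03


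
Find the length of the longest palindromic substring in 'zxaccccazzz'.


Scanning 'zxaccccazzz' for palindromic substrings.
Substring at positions 2-7: 'acccca'.
Check: reverse('acccca') = 'acccca' -> palindrome confirmed.
Neighbouring characters ('x' / 'z') break symmetry, so it cannot extend further.
No longer palindromic substring exists; longest length = 6

6


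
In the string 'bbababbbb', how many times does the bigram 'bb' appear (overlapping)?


Scanning 'bbababbbb' for bigram 'bb':
  Position 0: 'bb' -> MATCH
  Position 1: 'ba' -> no
  Position 2: 'ab' -> no
  Position 3: 'ba' -> no
  Position 4: 'ab' -> no
  Position 5: 'bb' -> MATCH
  Position 6: 'bb' -> MATCH
  Position 7: 'bb' -> MATCH
Total matches: 4

4


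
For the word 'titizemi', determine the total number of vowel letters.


Scanning each character of 'titizemi':
  Position 1: 't' -> consonant (running count: 0)
  Position 2: 'i' -> vowel (running count: 1)
  Position 3: 't' -> consonant (running count: 1)
  Position 4: 'i' -> vowel (running count: 2)
  Position 5: 'z' -> consonant (running count: 2)
  Position 6: 'e' -> vowel (running count: 3)
  Position 7: 'm' -> consonant (running count: 3)
  Position 8: 'i' -> vowel (running count: 4)
Total vowels: 4

4


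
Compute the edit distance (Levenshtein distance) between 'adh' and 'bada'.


Building DP table for s1='adh' (len 3) and s2='bada' (len 4):
       b  a  d  a
    0  1  2  3  4
  a 1  1  1  2  3
  d 2  2  2  1  2
  h 3  3  3  2  2
Edit distance = dp[3][4] = 2

2


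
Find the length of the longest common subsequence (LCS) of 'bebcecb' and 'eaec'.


DP table for LCS of 'bebcecb' and 'eaec':
       e  a  e  c
    0  0  0  0  0
  b 0  0  0  0  0
  e 0  1  1  1  1
  b 0  1  1  1  1
  c 0  1  1  1  2
  e 0  1  1  2  2
  c 0  1  1  2  3
  b 0  1  1  2  3
LCS: 'eec'
LCS length = 3

3


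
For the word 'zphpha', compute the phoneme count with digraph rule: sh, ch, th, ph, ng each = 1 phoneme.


Parsing 'zphpha' greedily, digraphs first:
  'z' -> consonant phoneme (phonemes so far: 1)
  'ph' -> digraph (1 consonant phoneme) (phonemes so far: 2)
  'ph' -> digraph (1 consonant phoneme) (phonemes so far: 3)
  'a' -> vowel phoneme (phonemes so far: 4)
Total phonemes: 4

4


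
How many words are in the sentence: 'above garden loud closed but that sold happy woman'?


Counting words by splitting on spaces:
  Word 1: 'above'
  Word 2: 'garden'
  Word 3: 'loud'
  Word 4: 'closed'
  Word 5: 'but'
  Word 6: 'that'
  Word 7: 'sold'
  Word 8: 'happy'
  Word 9: 'woman'
Total words: 9

9


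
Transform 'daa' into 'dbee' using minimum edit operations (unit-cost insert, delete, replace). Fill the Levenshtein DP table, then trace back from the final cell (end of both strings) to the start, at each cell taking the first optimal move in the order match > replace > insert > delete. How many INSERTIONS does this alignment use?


Edit distance = 3. Backtracking from cell (3, 4) with preference match > replace > insert > delete,
then listing the resulting alignment 'daa' -> 'dbee' left to right:
  Step 1: keep 'd'
  Step 2: insert 'b' [insertion #1]
  Step 3: replace a->e
  Step 4: replace a->e
Total insertions: 1

1


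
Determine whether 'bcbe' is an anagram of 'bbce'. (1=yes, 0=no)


Sort characters of 'bcbe': 'bbce'
Sort characters of 'bbce': 'bbce'
Sorted forms match -> they ARE anagrams
Result: 1

1


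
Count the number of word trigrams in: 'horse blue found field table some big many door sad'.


Word trigrams from [10] words:
  Trigram 1: (horse blue found)
  Trigram 2: (blue found field)
  Trigram 3: (found field table)
  Trigram 4: (field table some)
  Trigram 5: (table some big)
  Trigram 6: (some big many)
  Trigram 7: (big many door)
  Trigram 8: (many door sad)
Total word trigrams: 10 - 2 = 8

8


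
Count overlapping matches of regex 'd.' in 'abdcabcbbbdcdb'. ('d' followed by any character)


Pattern: d. means 'd' followed by any character.
Scanning 'abdcabcbbbdcdb' position-by-position:
  Pos 0: window 'ab' -> no
  Pos 1: window 'bd' -> no
  Pos 2: window 'dc' -> MATCH
  Pos 3: window 'ca' -> no
  Pos 4: window 'ab' -> no
  Pos 5: window 'bc' -> no
  Pos 6: window 'cb' -> no
  Pos 7: window 'bb' -> no
  Pos 8: window 'bb' -> no
  Pos 9: window 'bd' -> no
  Pos 10: window 'dc' -> MATCH
  Pos 11: window 'cd' -> no
  Pos 12: window 'db' -> MATCH
  Pos 13: window 'b' -> no
Total matches: 3

3


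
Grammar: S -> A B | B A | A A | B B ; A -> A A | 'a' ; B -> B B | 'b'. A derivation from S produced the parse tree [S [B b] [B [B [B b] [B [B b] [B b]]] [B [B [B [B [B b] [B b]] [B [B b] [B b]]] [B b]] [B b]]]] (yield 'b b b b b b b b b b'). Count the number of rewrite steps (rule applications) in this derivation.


Every bracketed nonterminal node [X ...] in the tree is produced by exactly one rule application.
Reading the tree off as a leftmost derivation:
  Step 1: S  =>  B B   (applied S -> B B)
  Step 2: B B  =>  b B   (applied B -> b)
  Step 3: b B  =>  b B B   (applied B -> B B)
  Step 4: b B B  =>  b B B B   (applied B -> B B)
  Step 5: b B B B  =>  b b B B   (applied B -> b)
  Step 6: b b B B  =>  b b B B B   (applied B -> B B)
  Step 7: b b B B B  =>  b b b B B   (applied B -> b)
  Step 8: b b b B B  =>  b b b b B   (applied B -> b)
  Step 9: b b b b B  =>  b b b b B B   (applied B -> B B)
  Step 10: b b b b B B  =>  b b b b B B B   (applied B -> B B)
  Step 11: b b b b B B B  =>  b b b b B B B B   (applied B -> B B)
  Step 12: b b b b B B B B  =>  b b b b B B B B B   (applied B -> B B)
  Step 13: b b b b B B B B B  =>  b b b b b B B B B   (applied B -> b)
  Step 14: b b b b b B B B B  =>  b b b b b b B B B   (applied B -> b)
  Step 15: b b b b b b B B B  =>  b b b b b b B B B B   (applied B -> B B)
  Step 16: b b b b b b B B B B  =>  b b b b b b b B B B   (applied B -> b)
  Step 17: b b b b b b b B B B  =>  b b b b b b b b B B   (applied B -> b)
  Step 18: b b b b b b b b B B  =>  b b b b b b b b b B   (applied B -> b)
  Step 19: b b b b b b b b b B  =>  b b b b b b b b b b   (applied B -> b)
Final yield: b b b b b b b b b b
Total rewrite steps: 19

19


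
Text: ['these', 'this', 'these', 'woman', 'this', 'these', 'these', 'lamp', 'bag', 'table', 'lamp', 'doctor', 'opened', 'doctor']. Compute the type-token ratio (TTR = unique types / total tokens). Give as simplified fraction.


Tokens: 14
Unique types: ('bag', 'doctor', 'lamp', 'opened', 'table', 'these', 'this', 'woman') = 8
TTR = 8/14
Simplify: divide both by 2 -> 4/7
TTR = 4/7

4/7


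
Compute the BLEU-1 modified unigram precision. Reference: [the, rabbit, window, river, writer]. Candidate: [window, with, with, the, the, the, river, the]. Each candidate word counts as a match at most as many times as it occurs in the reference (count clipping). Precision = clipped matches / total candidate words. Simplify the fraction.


Reference word counts: {'rabbit': 1, 'river': 1, 'the': 1, 'window': 1, 'writer': 1}
Checking each candidate word (with clipping):
  'window' -> in reference (ref count 1, used 1/1) -> match (matches: 1)
  'with' -> not in reference -> no match (matches: 1)
  'with' -> not in reference -> no match (matches: 1)
  'the' -> in reference (ref count 1, used 1/1) -> match (matches: 2)
  'the' -> ref count 1 already used up (1/1) -> clipped, no match (matches: 2)
  'the' -> ref count 1 already used up (1/1) -> clipped, no match (matches: 2)
  'river' -> in reference (ref count 1, used 1/1) -> match (matches: 3)
  'the' -> ref count 1 already used up (1/1) -> clipped, no match (matches: 3)
Clipped matches: 3, Candidate length: 8
Precision = 3/8

3/8


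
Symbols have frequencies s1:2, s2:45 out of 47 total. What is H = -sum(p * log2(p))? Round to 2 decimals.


Computing entropy H = -sum(p_i * log2(p_i)):
  s1: p = 2/47 = 0.0426, -p*log2(p) = 0.1938
  s2: p = 45/47 = 0.9574, -p*log2(p) = 0.0601
H = sum of terms = 0.2539
Rounded to 2 decimals: 0.25

0.25


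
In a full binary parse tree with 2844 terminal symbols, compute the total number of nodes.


Leaf nodes (terminals): 2844
Internal nodes = n - 1 = 2844 - 1 = 2843
Total = leaves + internal = 2844 + 2843 = 5687

5687


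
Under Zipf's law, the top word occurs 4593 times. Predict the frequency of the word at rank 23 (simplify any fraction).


Zipf's law: freq(rank) = f1 / rank
f1 = 4593, rank = 23
freq = 4593 / 23
GCD(4593, 23) = 1
Simplified: 4593/23

4593/23


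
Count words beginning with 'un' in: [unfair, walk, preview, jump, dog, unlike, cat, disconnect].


Checking each word for prefix 'un':
  'unfair' -> YES, starts with 'un' (count: 1)
  'walk' -> no (count: 1)
  'preview' -> no (count: 1)
  'jump' -> no (count: 1)
  'dog' -> no (count: 1)
  'unlike' -> YES, starts with 'un' (count: 2)
  'cat' -> no (count: 2)
  'disconnect' -> no (count: 2)
Total with prefix 'un': 2

2


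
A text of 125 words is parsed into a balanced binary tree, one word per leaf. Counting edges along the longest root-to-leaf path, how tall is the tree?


In a balanced binary tree with n leaves the deepest leaf is ceil(log2(n)) edges below the root.
log2(125) = 6.9658
ceil(6.9658) = 7
height (edges) = 7

7


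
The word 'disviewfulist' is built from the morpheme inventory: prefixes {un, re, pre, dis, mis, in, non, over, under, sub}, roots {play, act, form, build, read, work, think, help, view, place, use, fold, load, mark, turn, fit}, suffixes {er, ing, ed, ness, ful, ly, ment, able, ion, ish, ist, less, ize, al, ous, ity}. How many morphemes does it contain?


Segmenting 'disviewfulist' against the inventory:
  'dis' -> prefix (morpheme 1)
  'view' -> root (morpheme 2)
  'ful' -> suffix (morpheme 3)
  'ist' -> suffix (morpheme 4)
Total morphemes: 4

4


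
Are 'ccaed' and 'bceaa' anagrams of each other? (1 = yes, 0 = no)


Sort characters of 'ccaed': 'accde'
Sort characters of 'bceaa': 'aabce'
Sorted forms differ -> they are NOT anagrams
Result: 0

0


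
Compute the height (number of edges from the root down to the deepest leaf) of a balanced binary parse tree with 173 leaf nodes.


In a balanced binary tree with n leaves the deepest leaf is ceil(log2(n)) edges below the root.
log2(173) = 7.4346
ceil(7.4346) = 8
height (edges) = 8

8


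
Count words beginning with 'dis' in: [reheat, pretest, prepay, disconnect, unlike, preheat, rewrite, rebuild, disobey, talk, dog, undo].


Checking each word for prefix 'dis':
  'reheat' -> no (count: 0)
  'pretest' -> no (count: 0)
  'prepay' -> no (count: 0)
  'disconnect' -> YES, starts with 'dis' (count: 1)
  'unlike' -> no (count: 1)
  'preheat' -> no (count: 1)
  'rewrite' -> no (count: 1)
  'rebuild' -> no (count: 1)
  'disobey' -> YES, starts with 'dis' (count: 2)
  'talk' -> no (count: 2)
  'dog' -> no (count: 2)
  'undo' -> no (count: 2)
Total with prefix 'dis': 2

2


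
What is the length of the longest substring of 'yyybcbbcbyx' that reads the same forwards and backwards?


Scanning 'yyybcbbcbyx' for palindromic substrings.
Substring at positions 2-9: 'ybcbbcby'.
Check: reverse('ybcbbcby') = 'ybcbbcby' -> palindrome confirmed.
Neighbouring characters ('y' / 'x') break symmetry, so it cannot extend further.
No longer palindromic substring exists; longest length = 8

8


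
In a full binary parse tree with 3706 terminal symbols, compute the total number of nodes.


Leaf nodes (terminals): 3706
Internal nodes = n - 1 = 3706 - 1 = 3705
Total = leaves + internal = 3706 + 3705 = 7411

7411


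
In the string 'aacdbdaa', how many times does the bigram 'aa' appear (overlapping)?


Scanning 'aacdbdaa' for bigram 'aa':
  Position 0: 'aa' -> MATCH
  Position 1: 'ac' -> no
  Position 2: 'cd' -> no
  Position 3: 'db' -> no
  Position 4: 'bd' -> no
  Position 5: 'da' -> no
  Position 6: 'aa' -> MATCH
Total matches: 2

2


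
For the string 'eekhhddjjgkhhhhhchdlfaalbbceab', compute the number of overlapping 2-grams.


String 'eekhhddjjgkhhhhhchdlfaalbbceab' has length L = 30.
Number of overlapping n-grams = L - n + 1
Substituting: 30 - 2 + 1 = 29

29


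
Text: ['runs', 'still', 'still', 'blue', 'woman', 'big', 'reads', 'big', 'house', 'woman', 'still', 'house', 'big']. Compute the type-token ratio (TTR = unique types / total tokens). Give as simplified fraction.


Tokens: 13
Unique types: ('big', 'blue', 'house', 'reads', 'runs', 'still', 'woman') = 7
TTR = 7/13
Already in lowest terms.

7/13


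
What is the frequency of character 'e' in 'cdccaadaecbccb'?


Scanning 'cdccaadaecbccb' for 'e':
  Position 8: 'e' -> MATCH (count: 1)
Total occurrences of 'e': 1

1


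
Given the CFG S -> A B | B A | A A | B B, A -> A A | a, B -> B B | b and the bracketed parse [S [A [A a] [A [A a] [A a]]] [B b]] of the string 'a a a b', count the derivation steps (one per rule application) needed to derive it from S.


Every bracketed nonterminal node [X ...] in the tree is produced by exactly one rule application.
Reading the tree off as a leftmost derivation:
  Step 1: S  =>  A B   (applied S -> A B)
  Step 2: A B  =>  A A B   (applied A -> A A)
  Step 3: A A B  =>  a A B   (applied A -> a)
  Step 4: a A B  =>  a A A B   (applied A -> A A)
  Step 5: a A A B  =>  a a A B   (applied A -> a)
  Step 6: a a A B  =>  a a a B   (applied A -> a)
  Step 7: a a a B  =>  a a a b   (applied B -> b)
Final yield: a a a b
Total rewrite steps: 7

7


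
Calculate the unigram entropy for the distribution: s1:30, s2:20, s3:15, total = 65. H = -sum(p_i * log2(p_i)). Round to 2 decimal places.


Computing entropy H = -sum(p_i * log2(p_i)):
  s1: p = 30/65 = 0.4615, -p*log2(p) = 0.5148
  s2: p = 20/65 = 0.3077, -p*log2(p) = 0.5232
  s3: p = 15/65 = 0.2308, -p*log2(p) = 0.4882
H = sum of terms = 1.5262
Rounded to 2 decimals: 1.53

1.53


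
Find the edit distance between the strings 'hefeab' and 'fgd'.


Building DP table for s1='hefeab' (len 6) and s2='fgd' (len 3):
       f  g  d
    0  1  2  3
  h 1  1  2  3
  e 2  2  2  3
  f 3  2  3  3
  e 4  3  3  4
  a 5  4  4  4
  b 6  5  5  5
Edit distance = dp[6][3] = 5

5


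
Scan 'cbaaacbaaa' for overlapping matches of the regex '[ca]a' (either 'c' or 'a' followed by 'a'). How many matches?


Pattern: [ca]a means either 'c' or 'a' followed by 'a'.
Scanning 'cbaaacbaaa' position-by-position:
  Pos 0: window 'cb' -> no
  Pos 1: window 'ba' -> no
  Pos 2: window 'aa' -> MATCH
  Pos 3: window 'aa' -> MATCH
  Pos 4: window 'ac' -> no
  Pos 5: window 'cb' -> no
  Pos 6: window 'ba' -> no
  Pos 7: window 'aa' -> MATCH
  Pos 8: window 'aa' -> MATCH
  Pos 9: window 'a' -> no
Total matches: 4

4


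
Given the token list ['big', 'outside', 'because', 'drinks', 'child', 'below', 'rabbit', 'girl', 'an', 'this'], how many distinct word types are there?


Listing all tokens and tracking unique types:
  Token 1: 'big' -> NEW (unique so far: 1)
  Token 2: 'outside' -> NEW (unique so far: 2)
  Token 3: 'because' -> NEW (unique so far: 3)
  Token 4: 'drinks' -> NEW (unique so far: 4)
  Token 5: 'child' -> NEW (unique so far: 5)
  Token 6: 'below' -> NEW (unique so far: 6)
  Token 7: 'rabbit' -> NEW (unique so far: 7)
  Token 8: 'girl' -> NEW (unique so far: 8)
  Token 9: 'an' -> NEW (unique so far: 9)
  Token 10: 'this' -> NEW (unique so far: 10)
Unique types: ('an', 'because', 'below', 'big', 'child', 'drinks', 'girl', 'outside', 'rabbit', 'this')
Vocabulary size: 10

10


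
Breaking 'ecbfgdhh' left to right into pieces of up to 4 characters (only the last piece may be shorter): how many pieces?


'ecbfgdhh' has 8 characters.
Chunking with max size 4:
  Chunk 1: 'ecbf' (positions 0-3)
  Chunk 2: 'gdhh' (positions 4-7)
Total chunks: ceil(8 / 4) = 2

2


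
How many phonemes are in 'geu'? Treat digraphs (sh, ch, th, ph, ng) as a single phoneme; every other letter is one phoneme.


Parsing 'geu' greedily, digraphs first:
  'g' -> consonant phoneme (phonemes so far: 1)
  'e' -> vowel phoneme (phonemes so far: 2)
  'u' -> vowel phoneme (phonemes so far: 3)
Total phonemes: 3

3


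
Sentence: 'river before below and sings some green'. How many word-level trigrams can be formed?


Word trigrams from [7] words:
  Trigram 1: (river before below)
  Trigram 2: (before below and)
  Trigram 3: (below and sings)
  Trigram 4: (and sings some)
  Trigram 5: (sings some green)
Total word trigrams: 7 - 2 = 5

5


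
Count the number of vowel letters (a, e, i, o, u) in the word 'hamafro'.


Scanning each character of 'hamafro':
  Position 1: 'h' -> consonant (running count: 0)
  Position 2: 'a' -> vowel (running count: 1)
  Position 3: 'm' -> consonant (running count: 1)
  Position 4: 'a' -> vowel (running count: 2)
  Position 5: 'f' -> consonant (running count: 2)
  Position 6: 'r' -> consonant (running count: 2)
  Position 7: 'o' -> vowel (running count: 3)
Total vowels: 3

3


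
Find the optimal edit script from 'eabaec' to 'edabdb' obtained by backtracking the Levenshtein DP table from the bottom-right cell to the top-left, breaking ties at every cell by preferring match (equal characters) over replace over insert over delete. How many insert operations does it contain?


Edit distance = 4. Backtracking from cell (6, 6) with preference match > replace > insert > delete,
then listing the resulting alignment 'eabaec' -> 'edabdb' left to right:
  Step 1: keep 'e'
  Step 2: insert 'd' [insertion #1]
  Step 3: keep 'a'
  Step 4: keep 'b'
  Step 5: delete 'a'
  Step 6: replace e->d
  Step 7: replace c->b
Total insertions: 1

1


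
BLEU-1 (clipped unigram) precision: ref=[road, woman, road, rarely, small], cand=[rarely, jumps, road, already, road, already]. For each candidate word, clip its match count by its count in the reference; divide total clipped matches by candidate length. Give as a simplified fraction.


Reference word counts: {'rarely': 1, 'road': 2, 'small': 1, 'woman': 1}
Checking each candidate word (with clipping):
  'rarely' -> in reference (ref count 1, used 1/1) -> match (matches: 1)
  'jumps' -> not in reference -> no match (matches: 1)
  'road' -> in reference (ref count 2, used 1/2) -> match (matches: 2)
  'already' -> not in reference -> no match (matches: 2)
  'road' -> in reference (ref count 2, used 2/2) -> match (matches: 3)
  'already' -> not in reference -> no match (matches: 3)
Clipped matches: 3, Candidate length: 6
Precision = 3/6 = 1/2

1/2


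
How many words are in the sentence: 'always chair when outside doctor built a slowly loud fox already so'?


Counting words by splitting on spaces:
  Word 1: 'always'
  Word 2: 'chair'
  Word 3: 'when'
  Word 4: 'outside'
  Word 5: 'doctor'
  Word 6: 'built'
  Word 7: 'a'
  Word 8: 'slowly'
  Word 9: 'loud'
  Word 10: 'fox'
  Word 11: 'already'
  Word 12: 'so'
Total words: 12

12


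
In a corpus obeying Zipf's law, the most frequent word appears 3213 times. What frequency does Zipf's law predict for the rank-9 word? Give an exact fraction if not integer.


Zipf's law: freq(rank) = f1 / rank
f1 = 3213, rank = 9
freq = 3213 / 9
= 357

357


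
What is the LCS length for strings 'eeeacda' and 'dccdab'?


DP table for LCS of 'eeeacda' and 'dccdab':
       d  c  c  d  a  b
    0  0  0  0  0  0  0
  e 0  0  0  0  0  0  0
  e 0  0  0  0  0  0  0
  e 0  0  0  0  0  0  0
  a 0  0  0  0  0  1  1
  c 0  0  1  1  1  1  1
  d 0  1  1  1  2  2  2
  a 0  1  1  1  2  3  3
LCS: 'cda'
LCS length = 3

3


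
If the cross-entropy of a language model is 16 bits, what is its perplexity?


Perplexity formula: PP = 2^H
H = 16
PP = 2^16
PP = 2^16 = 65536

65536


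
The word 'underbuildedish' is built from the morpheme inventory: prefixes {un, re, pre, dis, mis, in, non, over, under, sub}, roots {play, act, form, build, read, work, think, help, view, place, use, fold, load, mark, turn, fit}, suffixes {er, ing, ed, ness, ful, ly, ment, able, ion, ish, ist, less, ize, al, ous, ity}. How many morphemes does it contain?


Segmenting 'underbuildedish' against the inventory:
  'under' -> prefix (morpheme 1)
  'build' -> root (morpheme 2)
  'ed' -> suffix (morpheme 3)
  'ish' -> suffix (morpheme 4)
Total morphemes: 4

4


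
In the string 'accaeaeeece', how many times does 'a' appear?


Scanning 'accaeaeeece' for 'a':
  Position 0: 'a' -> MATCH (count: 1)
  Position 3: 'a' -> MATCH (count: 2)
  Position 5: 'a' -> MATCH (count: 3)
Total occurrences of 'a': 3

3
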